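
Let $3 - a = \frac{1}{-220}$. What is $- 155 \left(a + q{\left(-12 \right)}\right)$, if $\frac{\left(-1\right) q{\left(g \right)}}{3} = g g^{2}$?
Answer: $- \frac{35375371}{44} \approx -8.0399 \cdot 10^{5}$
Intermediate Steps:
$a = \frac{661}{220}$ ($a = 3 - \frac{1}{-220} = 3 - - \frac{1}{220} = 3 + \frac{1}{220} = \frac{661}{220} \approx 3.0045$)
$q{\left(g \right)} = - 3 g^{3}$ ($q{\left(g \right)} = - 3 g g^{2} = - 3 g^{3}$)
$- 155 \left(a + q{\left(-12 \right)}\right) = - 155 \left(\frac{661}{220} - 3 \left(-12\right)^{3}\right) = - 155 \left(\frac{661}{220} - -5184\right) = - 155 \left(\frac{661}{220} + 5184\right) = \left(-155\right) \frac{1141141}{220} = - \frac{35375371}{44}$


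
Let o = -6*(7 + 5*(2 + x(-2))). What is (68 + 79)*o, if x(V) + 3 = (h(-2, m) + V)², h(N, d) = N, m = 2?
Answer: -72324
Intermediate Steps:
x(V) = -3 + (-2 + V)²
o = -492 (o = -6*(7 + 5*(2 + (-3 + (-2 - 2)²))) = -6*(7 + 5*(2 + (-3 + (-4)²))) = -6*(7 + 5*(2 + (-3 + 16))) = -6*(7 + 5*(2 + 13)) = -6*(7 + 5*15) = -6*(7 + 75) = -6*82 = -492)
(68 + 79)*o = (68 + 79)*(-492) = 147*(-492) = -72324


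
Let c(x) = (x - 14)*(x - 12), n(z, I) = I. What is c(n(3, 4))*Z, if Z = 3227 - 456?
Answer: 221680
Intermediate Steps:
Z = 2771
c(x) = (-14 + x)*(-12 + x)
c(n(3, 4))*Z = (168 + 4² - 26*4)*2771 = (168 + 16 - 104)*2771 = 80*2771 = 221680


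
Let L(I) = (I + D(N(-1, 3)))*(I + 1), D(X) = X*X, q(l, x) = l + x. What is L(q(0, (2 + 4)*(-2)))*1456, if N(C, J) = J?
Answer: 48048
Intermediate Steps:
D(X) = X²
L(I) = (1 + I)*(9 + I) (L(I) = (I + 3²)*(I + 1) = (I + 9)*(1 + I) = (9 + I)*(1 + I) = (1 + I)*(9 + I))
L(q(0, (2 + 4)*(-2)))*1456 = (9 + (0 + (2 + 4)*(-2))² + 10*(0 + (2 + 4)*(-2)))*1456 = (9 + (0 + 6*(-2))² + 10*(0 + 6*(-2)))*1456 = (9 + (0 - 12)² + 10*(0 - 12))*1456 = (9 + (-12)² + 10*(-12))*1456 = (9 + 144 - 120)*1456 = 33*1456 = 48048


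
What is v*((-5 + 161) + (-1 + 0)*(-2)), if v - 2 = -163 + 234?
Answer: 11534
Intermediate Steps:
v = 73 (v = 2 + (-163 + 234) = 2 + 71 = 73)
v*((-5 + 161) + (-1 + 0)*(-2)) = 73*((-5 + 161) + (-1 + 0)*(-2)) = 73*(156 - 1*(-2)) = 73*(156 + 2) = 73*158 = 11534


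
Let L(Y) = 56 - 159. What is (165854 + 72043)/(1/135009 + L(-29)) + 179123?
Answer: 2458752946825/13905926 ≈ 1.7681e+5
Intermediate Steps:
L(Y) = -103
(165854 + 72043)/(1/135009 + L(-29)) + 179123 = (165854 + 72043)/(1/135009 - 103) + 179123 = 237897/(1/135009 - 103) + 179123 = 237897/(-13905926/135009) + 179123 = 237897*(-135009/13905926) + 179123 = -32118236073/13905926 + 179123 = 2458752946825/13905926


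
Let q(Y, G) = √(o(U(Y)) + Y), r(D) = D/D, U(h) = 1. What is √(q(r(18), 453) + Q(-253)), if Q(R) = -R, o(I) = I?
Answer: √(253 + √2) ≈ 15.950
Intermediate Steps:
r(D) = 1
q(Y, G) = √(1 + Y)
√(q(r(18), 453) + Q(-253)) = √(√(1 + 1) - 1*(-253)) = √(√2 + 253) = √(253 + √2)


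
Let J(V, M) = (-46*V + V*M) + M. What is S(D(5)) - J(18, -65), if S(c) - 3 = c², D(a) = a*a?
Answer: 2691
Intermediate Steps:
D(a) = a²
J(V, M) = M - 46*V + M*V (J(V, M) = (-46*V + M*V) + M = M - 46*V + M*V)
S(c) = 3 + c²
S(D(5)) - J(18, -65) = (3 + (5²)²) - (-65 - 46*18 - 65*18) = (3 + 25²) - (-65 - 828 - 1170) = (3 + 625) - 1*(-2063) = 628 + 2063 = 2691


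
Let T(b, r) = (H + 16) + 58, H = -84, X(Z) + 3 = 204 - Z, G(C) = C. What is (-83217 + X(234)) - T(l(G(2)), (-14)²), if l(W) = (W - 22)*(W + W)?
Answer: -83240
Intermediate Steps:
X(Z) = 201 - Z (X(Z) = -3 + (204 - Z) = 201 - Z)
l(W) = 2*W*(-22 + W) (l(W) = (-22 + W)*(2*W) = 2*W*(-22 + W))
T(b, r) = -10 (T(b, r) = (-84 + 16) + 58 = -68 + 58 = -10)
(-83217 + X(234)) - T(l(G(2)), (-14)²) = (-83217 + (201 - 1*234)) - 1*(-10) = (-83217 + (201 - 234)) + 10 = (-83217 - 33) + 10 = -83250 + 10 = -83240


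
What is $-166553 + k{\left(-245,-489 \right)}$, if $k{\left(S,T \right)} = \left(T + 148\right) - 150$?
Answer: $-167044$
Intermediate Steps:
$k{\left(S,T \right)} = -2 + T$ ($k{\left(S,T \right)} = \left(148 + T\right) - 150 = -2 + T$)
$-166553 + k{\left(-245,-489 \right)} = -166553 - 491 = -167044$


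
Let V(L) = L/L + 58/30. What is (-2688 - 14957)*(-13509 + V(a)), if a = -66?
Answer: 714943639/3 ≈ 2.3831e+8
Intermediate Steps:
V(L) = 44/15 (V(L) = 1 + 58*(1/30) = 1 + 29/15 = 44/15)
(-2688 - 14957)*(-13509 + V(a)) = (-2688 - 14957)*(-13509 + 44/15) = -17645*(-202591/15) = 714943639/3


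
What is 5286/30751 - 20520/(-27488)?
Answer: 97039011/105660436 ≈ 0.91840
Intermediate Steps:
5286/30751 - 20520/(-27488) = 5286*(1/30751) - 20520*(-1/27488) = 5286/30751 + 2565/3436 = 97039011/105660436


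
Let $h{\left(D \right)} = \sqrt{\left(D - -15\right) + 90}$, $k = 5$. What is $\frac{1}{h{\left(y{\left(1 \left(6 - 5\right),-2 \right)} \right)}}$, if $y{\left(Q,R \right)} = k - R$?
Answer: $\frac{\sqrt{7}}{28} \approx 0.094491$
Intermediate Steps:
$y{\left(Q,R \right)} = 5 - R$
$h{\left(D \right)} = \sqrt{105 + D}$ ($h{\left(D \right)} = \sqrt{\left(D + 15\right) + 90} = \sqrt{\left(15 + D\right) + 90} = \sqrt{105 + D}$)
$\frac{1}{h{\left(y{\left(1 \left(6 - 5\right),-2 \right)} \right)}} = \frac{1}{\sqrt{105 + \left(5 - -2\right)}} = \frac{1}{\sqrt{105 + \left(5 + 2\right)}} = \frac{1}{\sqrt{105 + 7}} = \frac{1}{\sqrt{112}} = \frac{1}{4 \sqrt{7}} = \frac{\sqrt{7}}{28}$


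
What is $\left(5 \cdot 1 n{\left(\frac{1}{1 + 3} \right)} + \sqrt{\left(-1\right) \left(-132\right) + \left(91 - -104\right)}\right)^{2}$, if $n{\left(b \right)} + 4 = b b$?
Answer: $\frac{182937}{256} - \frac{315 \sqrt{327}}{8} \approx 2.574$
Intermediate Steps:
$n{\left(b \right)} = -4 + b^{2}$ ($n{\left(b \right)} = -4 + b b = -4 + b^{2}$)
$\left(5 \cdot 1 n{\left(\frac{1}{1 + 3} \right)} + \sqrt{\left(-1\right) \left(-132\right) + \left(91 - -104\right)}\right)^{2} = \left(5 \cdot 1 \left(-4 + \left(\frac{1}{1 + 3}\right)^{2}\right) + \sqrt{\left(-1\right) \left(-132\right) + \left(91 - -104\right)}\right)^{2} = \left(5 \left(-4 + \left(\frac{1}{4}\right)^{2}\right) + \sqrt{132 + \left(91 + 104\right)}\right)^{2} = \left(5 \left(-4 + \left(\frac{1}{4}\right)^{2}\right) + \sqrt{132 + 195}\right)^{2} = \left(5 \left(-4 + \frac{1}{16}\right) + \sqrt{327}\right)^{2} = \left(5 \left(- \frac{63}{16}\right) + \sqrt{327}\right)^{2} = \left(- \frac{315}{16} + \sqrt{327}\right)^{2}$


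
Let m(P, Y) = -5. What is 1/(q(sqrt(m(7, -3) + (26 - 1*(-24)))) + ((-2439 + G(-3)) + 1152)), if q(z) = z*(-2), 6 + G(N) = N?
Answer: -36/46651 + sqrt(5)/279906 ≈ -0.00076370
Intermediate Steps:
G(N) = -6 + N
q(z) = -2*z
1/(q(sqrt(m(7, -3) + (26 - 1*(-24)))) + ((-2439 + G(-3)) + 1152)) = 1/(-2*sqrt(-5 + (26 - 1*(-24))) + ((-2439 + (-6 - 3)) + 1152)) = 1/(-2*sqrt(-5 + (26 + 24)) + ((-2439 - 9) + 1152)) = 1/(-2*sqrt(-5 + 50) + (-2448 + 1152)) = 1/(-6*sqrt(5) - 1296) = 1/(-1296 - 6*sqrt(5))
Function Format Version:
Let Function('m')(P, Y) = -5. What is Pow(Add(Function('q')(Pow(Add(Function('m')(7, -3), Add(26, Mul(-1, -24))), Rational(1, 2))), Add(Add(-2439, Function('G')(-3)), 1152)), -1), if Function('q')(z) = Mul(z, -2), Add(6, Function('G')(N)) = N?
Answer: Add(Rational(-36, 46651), Mul(Rational(1, 279906), Pow(5, Rational(1, 2)))) ≈ -0.00076370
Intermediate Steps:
Function('G')(N) = Add(-6, N)
Function('q')(z) = Mul(-2, z)
Pow(Add(Function('q')(Pow(Add(Function('m')(7, -3), Add(26, Mul(-1, -24))), Rational(1, 2))), Add(Add(-2439, Function('G')(-3)), 1152)), -1) = Pow(Add(Mul(-2, Pow(Add(-5, Add(26, Mul(-1, -24))), Rational(1, 2))), Add(Add(-2439, Add(-6, -3)), 1152)), -1) = Pow(Add(Mul(-2, Pow(Add(-5, Add(26, 24)), Rational(1, 2))), Add(Add(-2439, -9), 1152)), -1) = Pow(Add(Mul(-2, Pow(Add(-5, 50), Rational(1, 2))), Add(-2448, 1152)), -1) = Pow(Add(Mul(-2, Pow(45, Rational(1, 2))), -1296), -1) = Pow(Add(Mul(-2, Mul(3, Pow(5, Rational(1, 2)))), -1296), -1) = Pow(Add(Mul(-6, Pow(5, Rational(1, 2))), -1296), -1) = Pow(Add(-1296, Mul(-6, Pow(5, Rational(1, 2)))), -1)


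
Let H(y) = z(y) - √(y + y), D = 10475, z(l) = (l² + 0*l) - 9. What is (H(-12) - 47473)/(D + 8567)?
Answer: -23669/9521 - I*√6/9521 ≈ -2.486 - 0.00025727*I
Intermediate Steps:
z(l) = -9 + l² (z(l) = (l² + 0) - 9 = l² - 9 = -9 + l²)
H(y) = -9 + y² - √2*√y (H(y) = (-9 + y²) - √(y + y) = (-9 + y²) - √(2*y) = (-9 + y²) - √2*√y = -9 + y² - √2*√y)
(H(-12) - 47473)/(D + 8567) = ((-9 + (-12)² - √2*√(-12)) - 47473)/(10475 + 8567) = ((-9 + 144 - √2*2*I*√3) - 47473)/19042 = ((-9 + 144 - 2*I*√6) - 47473)*(1/19042) = ((135 - 2*I*√6) - 47473)*(1/19042) = (-47338 - 2*I*√6)*(1/19042) = -23669/9521 - I*√6/9521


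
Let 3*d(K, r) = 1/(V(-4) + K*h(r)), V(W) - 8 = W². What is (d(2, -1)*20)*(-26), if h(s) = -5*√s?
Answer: -80/13 - 100*I/39 ≈ -6.1538 - 2.5641*I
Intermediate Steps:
V(W) = 8 + W²
d(K, r) = 1/(3*(24 - 5*K*√r)) (d(K, r) = 1/(3*((8 + (-4)²) + K*(-5*√r))) = 1/(3*((8 + 16) - 5*K*√r)) = 1/(3*(24 - 5*K*√r)))
(d(2, -1)*20)*(-26) = ((1/(3*(24 - 5*2*√(-1))))*20)*(-26) = ((1/(3*(24 - 5*2*I)))*20)*(-26) = ((1/(3*(24 - 10*I)))*20)*(-26) = ((((24 + 10*I)/676)/3)*20)*(-26) = (((24 + 10*I)/2028)*20)*(-26) = (5*(24 + 10*I)/507)*(-26) = -10*(24 + 10*I)/39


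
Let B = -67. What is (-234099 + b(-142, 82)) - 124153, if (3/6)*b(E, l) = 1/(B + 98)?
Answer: -11105810/31 ≈ -3.5825e+5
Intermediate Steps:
b(E, l) = 2/31 (b(E, l) = 2/(-67 + 98) = 2/31)
(-234099 + b(-142, 82)) - 124153 = (-234099 + 2/31) - 124153 = -7257067/31 - 124153 = -11105810/31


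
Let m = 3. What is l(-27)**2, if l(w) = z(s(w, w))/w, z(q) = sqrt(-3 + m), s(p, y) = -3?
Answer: 0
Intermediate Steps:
z(q) = 0 (z(q) = sqrt(-3 + 3) = sqrt(0) = 0)
l(w) = 0 (l(w) = 0/w = 0)
l(-27)**2 = 0**2 = 0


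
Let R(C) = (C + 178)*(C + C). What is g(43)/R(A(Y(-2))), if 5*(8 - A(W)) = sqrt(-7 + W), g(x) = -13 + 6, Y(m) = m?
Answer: -2169475/927759054 - 84875*I/463879527 ≈ -0.0023384 - 0.00018297*I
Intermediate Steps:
g(x) = -7
A(W) = 8 - sqrt(-7 + W)/5
R(C) = 2*C*(178 + C) (R(C) = (178 + C)*(2*C) = 2*C*(178 + C))
g(43)/R(A(Y(-2))) = -7*1/(2*(8 - sqrt(-7 - 2)/5)*(178 + (8 - sqrt(-7 - 2)/5))) = -7*1/(2*(8 - 3*I/5)*(178 + (8 - 3*I/5))) = -7*25*(8 + 3*I/5)/(3218*(178 + (8 - 3*I/5))) = -7*625*(8 + 3*I/5)*(186 + 3*I/5)/2783277162 = -4375*(8 + 3*I/5)*(186 + 3*I/5)/2783277162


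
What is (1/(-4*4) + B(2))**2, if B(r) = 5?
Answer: 6241/256 ≈ 24.379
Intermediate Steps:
(1/(-4*4) + B(2))**2 = (1/(-4*4) + 5)**2 = (1/(-16) + 5)**2 = (-1/16 + 5)**2 = (79/16)**2 = 6241/256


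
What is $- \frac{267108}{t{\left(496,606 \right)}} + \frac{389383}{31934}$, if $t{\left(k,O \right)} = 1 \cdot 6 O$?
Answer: $- \frac{592835857}{9676002} \approx -61.269$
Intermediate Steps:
$t{\left(k,O \right)} = 6 O$
$- \frac{267108}{t{\left(496,606 \right)}} + \frac{389383}{31934} = - \frac{267108}{6 \cdot 606} + \frac{389383}{31934} = - \frac{267108}{3636} + 389383 \cdot \frac{1}{31934} = \left(-267108\right) \frac{1}{3636} + \frac{389383}{31934} = - \frac{22259}{303} + \frac{389383}{31934} = - \frac{592835857}{9676002}$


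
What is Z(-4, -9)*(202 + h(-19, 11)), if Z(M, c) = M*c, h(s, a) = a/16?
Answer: 29187/4 ≈ 7296.8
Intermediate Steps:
h(s, a) = a/16 (h(s, a) = a*(1/16) = a/16)
Z(-4, -9)*(202 + h(-19, 11)) = (-4*(-9))*(202 + (1/16)*11) = 36*(202 + 11/16) = 36*(3243/16) = 29187/4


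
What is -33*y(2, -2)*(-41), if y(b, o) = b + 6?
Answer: 10824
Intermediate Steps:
y(b, o) = 6 + b
-33*y(2, -2)*(-41) = -33*(6 + 2)*(-41) = -33*8*(-41) = -264*(-41) = 10824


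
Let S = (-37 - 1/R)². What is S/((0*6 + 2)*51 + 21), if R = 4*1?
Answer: 22201/1968 ≈ 11.281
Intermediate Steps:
R = 4
S = 22201/16 (S = (-37 - 1/4)² = (-37 - 1*¼)² = (-37 - ¼)² = (-149/4)² = 22201/16 ≈ 1387.6)
S/((0*6 + 2)*51 + 21) = 22201/(16*((0*6 + 2)*51 + 21)) = 22201/(16*((0 + 2)*51 + 21)) = 22201/(16*(2*51 + 21)) = 22201/(16*(102 + 21)) = (22201/16)/123 = (22201/16)*(1/123) = 22201/1968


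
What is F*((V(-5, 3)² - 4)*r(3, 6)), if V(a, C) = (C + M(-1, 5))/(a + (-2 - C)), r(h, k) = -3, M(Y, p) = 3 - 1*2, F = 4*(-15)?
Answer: -3456/5 ≈ -691.20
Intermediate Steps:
F = -60
M(Y, p) = 1 (M(Y, p) = 3 - 2 = 1)
V(a, C) = (1 + C)/(-2 + a - C) (V(a, C) = (C + 1)/(a + (-2 - C)) = (1 + C)/(-2 + a - C))
F*((V(-5, 3)² - 4)*r(3, 6)) = -60*(((1 + 3)/(-2 - 5 - 1*3))² - 4)*(-3) = -60*((4/(-2 - 5 - 3))² - 4)*(-3) = -60*((4/(-10))² - 4)*(-3) = -60*((-⅒*4)² - 4)*(-3) = -60*((-⅖)² - 4)*(-3) = -60*(4/25 - 4)*(-3) = -(-1152)*(-3)/5 = -60*288/25 = -3456/5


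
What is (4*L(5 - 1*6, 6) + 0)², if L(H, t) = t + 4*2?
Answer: 3136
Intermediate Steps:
L(H, t) = 8 + t (L(H, t) = t + 8 = 8 + t)
(4*L(5 - 1*6, 6) + 0)² = (4*(8 + 6) + 0)² = (4*14 + 0)² = (56 + 0)² = 56² = 3136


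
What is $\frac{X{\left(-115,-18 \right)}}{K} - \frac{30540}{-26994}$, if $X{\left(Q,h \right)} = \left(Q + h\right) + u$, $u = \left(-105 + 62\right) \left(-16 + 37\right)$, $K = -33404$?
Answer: $\frac{6238833}{5367307} \approx 1.1624$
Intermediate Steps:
$u = -903$ ($u = \left(-43\right) 21 = -903$)
$X{\left(Q,h \right)} = -903 + Q + h$ ($X{\left(Q,h \right)} = \left(Q + h\right) - 903 = -903 + Q + h$)
$\frac{X{\left(-115,-18 \right)}}{K} - \frac{30540}{-26994} = \frac{-903 - 115 - 18}{-33404} - \frac{30540}{-26994} = \left(-1036\right) \left(- \frac{1}{33404}\right) - - \frac{5090}{4499} = \frac{37}{1193} + \frac{5090}{4499} = \frac{6238833}{5367307}$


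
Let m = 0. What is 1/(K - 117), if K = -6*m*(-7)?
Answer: -1/117 ≈ -0.0085470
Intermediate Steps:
K = 0 (K = -6*0*(-7) = 0*(-7) = 0)
1/(K - 117) = 1/(0 - 117) = 1/(-117) = -1/117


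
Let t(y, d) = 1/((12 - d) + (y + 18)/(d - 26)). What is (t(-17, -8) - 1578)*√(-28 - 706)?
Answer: -1071428*I*√734/679 ≈ -42751.0*I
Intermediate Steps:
t(y, d) = 1/(12 - d + (18 + y)/(-26 + d)) (t(y, d) = 1/((12 - d) + (18 + y)/(-26 + d)) = 1/(12 - d + (18 + y)/(-26 + d)))
(t(-17, -8) - 1578)*√(-28 - 706) = ((26 - 1*(-8))/(294 + (-8)² - 1*(-17) - 38*(-8)) - 1578)*√(-28 - 706) = ((26 + 8)/(294 + 64 + 17 + 304) - 1578)*√(-734) = (34/679 - 1578)*(I*√734) = -1071428*I*√734/679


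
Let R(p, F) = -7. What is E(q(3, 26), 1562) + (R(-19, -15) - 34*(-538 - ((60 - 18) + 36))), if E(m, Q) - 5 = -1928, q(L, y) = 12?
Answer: 19014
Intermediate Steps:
E(m, Q) = -1923 (E(m, Q) = 5 - 1928 = -1923)
E(q(3, 26), 1562) + (R(-19, -15) - 34*(-538 - ((60 - 18) + 36))) = -1923 + (-7 - 34*(-538 - ((60 - 18) + 36))) = -1923 + (-7 - 34*(-538 - (42 + 36))) = -1923 + (-7 - 34*(-538 - 1*78)) = -1923 + (-7 - 34*(-538 - 78)) = -1923 + (-7 - 34*(-616)) = -1923 + (-7 + 20944) = -1923 + 20937 = 19014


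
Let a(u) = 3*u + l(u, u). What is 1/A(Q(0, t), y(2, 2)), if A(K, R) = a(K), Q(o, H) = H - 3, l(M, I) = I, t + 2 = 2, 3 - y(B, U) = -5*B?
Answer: -1/12 ≈ -0.083333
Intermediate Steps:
y(B, U) = 3 + 5*B (y(B, U) = 3 - (-5)*B = 3 + 5*B)
t = 0 (t = -2 + 2 = 0)
a(u) = 4*u (a(u) = 3*u + u = 4*u)
Q(o, H) = -3 + H
A(K, R) = 4*K
1/A(Q(0, t), y(2, 2)) = 1/(4*(-3 + 0)) = 1/(4*(-3)) = 1/(-12) = -1/12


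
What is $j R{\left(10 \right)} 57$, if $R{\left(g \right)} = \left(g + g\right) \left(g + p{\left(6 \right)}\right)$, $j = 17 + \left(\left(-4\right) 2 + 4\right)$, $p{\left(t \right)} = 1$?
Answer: $163020$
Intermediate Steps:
$j = 13$ ($j = 17 + \left(-8 + 4\right) = 17 - 4 = 13$)
$R{\left(g \right)} = 2 g \left(1 + g\right)$ ($R{\left(g \right)} = \left(g + g\right) \left(g + 1\right) = 2 g \left(1 + g\right)$)
$j R{\left(10 \right)} 57 = 13 \cdot 2 \cdot 10 \left(1 + 10\right) 57 = 13 \cdot 2 \cdot 10 \cdot 11 \cdot 57 = 13 \cdot 220 \cdot 57 = 2860 \cdot 57 = 163020$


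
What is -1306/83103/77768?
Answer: -653/3231377052 ≈ -2.0208e-7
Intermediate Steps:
-1306/83103/77768 = -1306*1/83103*(1/77768) = -1306/83103*1/77768 = -653/3231377052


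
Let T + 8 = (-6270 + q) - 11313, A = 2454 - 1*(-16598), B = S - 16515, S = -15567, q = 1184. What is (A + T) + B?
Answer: -29437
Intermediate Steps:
B = -32082 (B = -15567 - 16515 = -32082)
A = 19052 (A = 2454 + 16598 = 19052)
T = -16407 (T = -8 + ((-6270 + 1184) - 11313) = -8 + (-5086 - 11313) = -8 - 16399 = -16407)
(A + T) + B = (19052 - 16407) - 32082 = 2645 - 32082 = -29437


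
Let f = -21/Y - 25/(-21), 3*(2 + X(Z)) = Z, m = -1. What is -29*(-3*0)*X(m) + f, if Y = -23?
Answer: 1016/483 ≈ 2.1035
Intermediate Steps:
X(Z) = -2 + Z/3
f = 1016/483 (f = -21/(-23) - 25/(-21) = -21*(-1/23) - 25*(-1/21) = 21/23 + 25/21 = 1016/483 ≈ 2.1035)
-29*(-3*0)*X(m) + f = -29*(-3*0)*(-2 + (⅓)*(-1)) + 1016/483 = -0*(-2 - ⅓) + 1016/483 = -0*(-7)/3 + 1016/483 = -29*0 + 1016/483 = 0 + 1016/483 = 1016/483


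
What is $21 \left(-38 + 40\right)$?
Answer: $42$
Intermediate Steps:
$21 \left(-38 + 40\right) = 21 \cdot 2 = 42$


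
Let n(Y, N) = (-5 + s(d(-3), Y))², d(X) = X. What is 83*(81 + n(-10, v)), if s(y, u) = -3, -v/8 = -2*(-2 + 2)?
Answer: 12035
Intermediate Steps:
v = 0 (v = -(-16)*(-2 + 2) = -(-16)*0 = -8*0 = 0)
n(Y, N) = 64 (n(Y, N) = (-5 - 3)² = (-8)² = 64)
83*(81 + n(-10, v)) = 83*(81 + 64) = 83*145 = 12035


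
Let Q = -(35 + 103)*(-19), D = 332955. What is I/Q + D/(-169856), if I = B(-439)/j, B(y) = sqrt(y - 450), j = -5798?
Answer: -332955/169856 - I*sqrt(889)/15202356 ≈ -1.9602 - 1.9613e-6*I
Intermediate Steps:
Q = 2622 (Q = -138*(-19) = -1*(-2622) = 2622)
B(y) = sqrt(-450 + y)
I = -I*sqrt(889)/5798 (I = sqrt(-450 - 439)/(-5798) = sqrt(-889)*(-1/5798) = (I*sqrt(889))*(-1/5798) = -I*sqrt(889)/5798 ≈ -0.0051425*I)
I/Q + D/(-169856) = -I*sqrt(889)/5798/2622 + 332955/(-169856) = -I*sqrt(889)/5798*(1/2622) + 332955*(-1/169856) = -I*sqrt(889)/15202356 - 332955/169856 = -332955/169856 - I*sqrt(889)/15202356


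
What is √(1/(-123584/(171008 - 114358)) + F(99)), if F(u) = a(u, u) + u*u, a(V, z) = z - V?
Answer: 7*√47730778546/15448 ≈ 98.998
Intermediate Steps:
F(u) = u² (F(u) = (u - u) + u*u = 0 + u² = u²)
√(1/(-123584/(171008 - 114358)) + F(99)) = √(1/(-123584/(171008 - 114358)) + 99²) = √(1/(-123584/56650) + 9801) = √(1/(-123584*1/56650) + 9801) = √(1/(-61792/28325) + 9801) = √(-28325/61792 + 9801) = √(605595067/61792) = 7*√47730778546/15448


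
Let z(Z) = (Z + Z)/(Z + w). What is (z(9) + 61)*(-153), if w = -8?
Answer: -12087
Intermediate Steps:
z(Z) = 2*Z/(-8 + Z) (z(Z) = (Z + Z)/(Z - 8) = (2*Z)/(-8 + Z) = 2*Z/(-8 + Z))
(z(9) + 61)*(-153) = (2*9/(-8 + 9) + 61)*(-153) = (2*9/1 + 61)*(-153) = (2*9*1 + 61)*(-153) = (18 + 61)*(-153) = 79*(-153) = -12087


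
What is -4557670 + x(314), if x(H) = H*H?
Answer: -4459074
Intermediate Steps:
x(H) = H²
-4557670 + x(314) = -4557670 + 314² = -4557670 + 98596 = -4459074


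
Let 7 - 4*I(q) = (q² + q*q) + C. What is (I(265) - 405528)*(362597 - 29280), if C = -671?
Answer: -146816472307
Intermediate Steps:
I(q) = 339/2 - q²/2 (I(q) = 7/4 - ((q² + q*q) - 671)/4 = 7/4 - ((q² + q²) - 671)/4 = 7/4 - (2*q² - 671)/4 = 7/4 - (-671 + 2*q²)/4 = 7/4 + (671/4 - q²/2) = 339/2 - q²/2)
(I(265) - 405528)*(362597 - 29280) = ((339/2 - ½*265²) - 405528)*(362597 - 29280) = ((339/2 - ½*70225) - 405528)*333317 = ((339/2 - 70225/2) - 405528)*333317 = (-34943 - 405528)*333317 = -440471*333317 = -146816472307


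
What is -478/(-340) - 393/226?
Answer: -3199/9605 ≈ -0.33306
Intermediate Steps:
-478/(-340) - 393/226 = -478*(-1/340) - 393*1/226 = 239/170 - 393/226 = -3199/9605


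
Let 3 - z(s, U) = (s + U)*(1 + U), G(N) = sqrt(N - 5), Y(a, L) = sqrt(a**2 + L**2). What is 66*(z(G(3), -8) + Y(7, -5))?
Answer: -3498 + 66*sqrt(74) + 462*I*sqrt(2) ≈ -2930.2 + 653.37*I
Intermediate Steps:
Y(a, L) = sqrt(L**2 + a**2)
G(N) = sqrt(-5 + N)
z(s, U) = 3 - (1 + U)*(U + s) (z(s, U) = 3 - (s + U)*(1 + U) = 3 - (U + s)*(1 + U) = 3 - (1 + U)*(U + s))
66*(z(G(3), -8) + Y(7, -5)) = 66*((3 - 1*(-8) - sqrt(-5 + 3) - 1*(-8)**2 - 1*(-8)*sqrt(-5 + 3)) + sqrt((-5)**2 + 7**2)) = 66*((3 + 8 - sqrt(-2) - 1*64 - 1*(-8)*sqrt(-2)) + sqrt(25 + 49)) = 66*((3 + 8 - I*sqrt(2) - 64 - 1*(-8)*I*sqrt(2)) + sqrt(74)) = 66*((3 + 8 - I*sqrt(2) - 64 + 8*I*sqrt(2)) + sqrt(74)) = 66*((-53 + 7*I*sqrt(2)) + sqrt(74)) = 66*(-53 + sqrt(74) + 7*I*sqrt(2)) = -3498 + 66*sqrt(74) + 462*I*sqrt(2)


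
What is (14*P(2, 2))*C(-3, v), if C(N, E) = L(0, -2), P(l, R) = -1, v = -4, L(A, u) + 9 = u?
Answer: 154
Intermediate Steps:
L(A, u) = -9 + u
C(N, E) = -11 (C(N, E) = -9 - 2 = -11)
(14*P(2, 2))*C(-3, v) = (14*(-1))*(-11) = -14*(-11) = 154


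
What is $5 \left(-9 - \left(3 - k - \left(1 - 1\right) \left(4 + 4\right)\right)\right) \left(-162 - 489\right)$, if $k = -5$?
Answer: $55335$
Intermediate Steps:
$5 \left(-9 - \left(3 - k - \left(1 - 1\right) \left(4 + 4\right)\right)\right) \left(-162 - 489\right) = 5 \left(-9 - \left(8 - \left(1 - 1\right) \left(4 + 4\right)\right)\right) \left(-162 - 489\right) = 5 \left(-9 + \left(\left(0 \cdot 8 - 5\right) - 3\right)\right) \left(-651\right) = 5 \left(-9 + \left(\left(0 - 5\right) - 3\right)\right) \left(-651\right) = 5 \left(-9 - 8\right) \left(-651\right) = 5 \left(-17\right) \left(-651\right) = \left(-85\right) \left(-651\right) = 55335$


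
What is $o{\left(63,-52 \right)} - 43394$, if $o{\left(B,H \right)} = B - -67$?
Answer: $-43264$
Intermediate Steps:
$o{\left(B,H \right)} = 67 + B$ ($o{\left(B,H \right)} = B + 67 = 67 + B$)
$o{\left(63,-52 \right)} - 43394 = \left(67 + 63\right) - 43394 = 130 - 43394 = -43264$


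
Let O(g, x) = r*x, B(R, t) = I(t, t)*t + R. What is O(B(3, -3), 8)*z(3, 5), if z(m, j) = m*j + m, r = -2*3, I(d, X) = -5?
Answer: -864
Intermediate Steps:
r = -6
z(m, j) = m + j*m (z(m, j) = j*m + m = m + j*m)
B(R, t) = R - 5*t (B(R, t) = -5*t + R = R - 5*t)
O(g, x) = -6*x
O(B(3, -3), 8)*z(3, 5) = (-6*8)*(3*(1 + 5)) = -144*6 = -48*18 = -864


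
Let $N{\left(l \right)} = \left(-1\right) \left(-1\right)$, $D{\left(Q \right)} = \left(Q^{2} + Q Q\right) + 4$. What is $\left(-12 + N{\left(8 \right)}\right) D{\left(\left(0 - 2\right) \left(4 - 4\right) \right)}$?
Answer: $-44$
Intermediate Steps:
$D{\left(Q \right)} = 4 + 2 Q^{2}$ ($D{\left(Q \right)} = \left(Q^{2} + Q^{2}\right) + 4 = 2 Q^{2} + 4 = 4 + 2 Q^{2}$)
$N{\left(l \right)} = 1$
$\left(-12 + N{\left(8 \right)}\right) D{\left(\left(0 - 2\right) \left(4 - 4\right) \right)} = \left(-12 + 1\right) \left(4 + 2 \left(\left(0 - 2\right) \left(4 - 4\right)\right)^{2}\right) = - 11 \left(4 + 2 \left(\left(-2\right) 0\right)^{2}\right) = - 11 \left(4 + 2 \cdot 0^{2}\right) = - 11 \left(4 + 2 \cdot 0\right) = - 11 \left(4 + 0\right) = \left(-11\right) 4 = -44$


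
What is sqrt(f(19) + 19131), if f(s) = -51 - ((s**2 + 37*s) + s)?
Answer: sqrt(17997) ≈ 134.15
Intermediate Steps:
f(s) = -51 - s**2 - 38*s (f(s) = -51 - (s**2 + 38*s) = -51 + (-s**2 - 38*s) = -51 - s**2 - 38*s)
sqrt(f(19) + 19131) = sqrt((-51 - 1*19**2 - 38*19) + 19131) = sqrt((-51 - 1*361 - 722) + 19131) = sqrt((-51 - 361 - 722) + 19131) = sqrt(-1134 + 19131) = sqrt(17997)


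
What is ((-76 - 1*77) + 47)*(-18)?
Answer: 1908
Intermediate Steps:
((-76 - 1*77) + 47)*(-18) = ((-76 - 77) + 47)*(-18) = (-153 + 47)*(-18) = -106*(-18) = 1908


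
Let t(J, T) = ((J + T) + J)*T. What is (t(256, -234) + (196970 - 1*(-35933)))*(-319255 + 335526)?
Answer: 2731103621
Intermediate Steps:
t(J, T) = T*(T + 2*J) (t(J, T) = (T + 2*J)*T = T*(T + 2*J))
(t(256, -234) + (196970 - 1*(-35933)))*(-319255 + 335526) = (-234*(-234 + 2*256) + (196970 - 1*(-35933)))*(-319255 + 335526) = (-234*(-234 + 512) + (196970 + 35933))*16271 = (-234*278 + 232903)*16271 = (-65052 + 232903)*16271 = 167851*16271 = 2731103621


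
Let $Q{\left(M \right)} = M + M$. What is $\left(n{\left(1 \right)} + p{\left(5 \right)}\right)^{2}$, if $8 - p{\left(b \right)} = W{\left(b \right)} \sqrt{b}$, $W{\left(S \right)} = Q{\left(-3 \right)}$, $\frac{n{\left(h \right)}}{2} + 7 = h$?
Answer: $196 - 48 \sqrt{5} \approx 88.669$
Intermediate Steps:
$n{\left(h \right)} = -14 + 2 h$
$Q{\left(M \right)} = 2 M$
$W{\left(S \right)} = -6$ ($W{\left(S \right)} = 2 \left(-3\right) = -6$)
$p{\left(b \right)} = 8 + 6 \sqrt{b}$ ($p{\left(b \right)} = 8 - - 6 \sqrt{b} = 8 + 6 \sqrt{b}$)
$\left(n{\left(1 \right)} + p{\left(5 \right)}\right)^{2} = \left(\left(-14 + 2 \cdot 1\right) + \left(8 + 6 \sqrt{5}\right)\right)^{2} = \left(\left(-14 + 2\right) + \left(8 + 6 \sqrt{5}\right)\right)^{2} = \left(-12 + \left(8 + 6 \sqrt{5}\right)\right)^{2} = \left(-4 + 6 \sqrt{5}\right)^{2}$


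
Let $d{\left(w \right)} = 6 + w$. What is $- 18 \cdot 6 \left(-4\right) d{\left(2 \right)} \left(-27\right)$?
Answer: $-93312$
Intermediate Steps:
$- 18 \cdot 6 \left(-4\right) d{\left(2 \right)} \left(-27\right) = - 18 \cdot 6 \left(-4\right) \left(6 + 2\right) \left(-27\right) = - 18 \left(\left(-24\right) 8\right) \left(-27\right) = \left(-18\right) \left(-192\right) \left(-27\right) = 3456 \left(-27\right) = -93312$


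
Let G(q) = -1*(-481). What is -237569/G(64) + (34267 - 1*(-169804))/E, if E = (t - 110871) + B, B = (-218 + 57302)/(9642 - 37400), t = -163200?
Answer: -905041541676848/1829656636431 ≈ -494.65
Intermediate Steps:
B = -28542/13879 (B = 57084/(-27758) = 57084*(-1/27758) = -28542/13879 ≈ -2.0565)
G(q) = 481
E = -3803859951/13879 (E = (-163200 - 110871) - 28542/13879 = -274071 - 28542/13879 = -3803859951/13879 ≈ -2.7407e+5)
-237569/G(64) + (34267 - 1*(-169804))/E = -237569/481 + (34267 - 1*(-169804))/(-3803859951/13879) = -237569*1/481 + (34267 + 169804)*(-13879/3803859951) = -237569/481 + 204071*(-13879/3803859951) = -237569/481 - 2832301409/3803859951 = -905041541676848/1829656636431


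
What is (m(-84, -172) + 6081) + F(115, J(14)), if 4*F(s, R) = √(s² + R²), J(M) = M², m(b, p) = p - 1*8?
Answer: 5901 + √51641/4 ≈ 5957.8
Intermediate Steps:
m(b, p) = -8 + p (m(b, p) = p - 8 = -8 + p)
F(s, R) = √(R² + s²)/4 (F(s, R) = √(s² + R²)/4 = √(R² + s²)/4)
(m(-84, -172) + 6081) + F(115, J(14)) = ((-8 - 172) + 6081) + √((14²)² + 115²)/4 = (-180 + 6081) + √(196² + 13225)/4 = 5901 + √(38416 + 13225)/4 = 5901 + √51641/4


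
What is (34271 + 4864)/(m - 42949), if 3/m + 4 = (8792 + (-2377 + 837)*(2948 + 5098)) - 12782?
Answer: -485071828590/532345725469 ≈ -0.91120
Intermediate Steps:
m = -3/12394834 (m = 3/(-4 + ((8792 + (-2377 + 837)*(2948 + 5098)) - 12782)) = 3/(-4 + ((8792 - 1540*8046) - 12782)) = 3/(-4 + ((8792 - 12390840) - 12782)) = 3/(-4 + (-12382048 - 12782)) = 3/(-4 - 12394830) = 3/(-12394834) = 3*(-1/12394834) = -3/12394834 ≈ -2.4204e-7)
(34271 + 4864)/(m - 42949) = (34271 + 4864)/(-3/12394834 - 42949) = 39135/(-532345725469/12394834) = 39135*(-12394834/532345725469) = -485071828590/532345725469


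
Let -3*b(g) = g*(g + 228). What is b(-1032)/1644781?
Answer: -276576/1644781 ≈ -0.16815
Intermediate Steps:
b(g) = -g*(228 + g)/3 (b(g) = -g*(g + 228)/3 = -g*(228 + g)/3)
b(-1032)/1644781 = -⅓*(-1032)*(228 - 1032)/1644781 = -⅓*(-1032)*(-804)*(1/1644781) = -276576*1/1644781 = -276576/1644781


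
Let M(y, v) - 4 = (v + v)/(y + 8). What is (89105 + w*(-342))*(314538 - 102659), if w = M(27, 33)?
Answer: 645854441017/35 ≈ 1.8453e+10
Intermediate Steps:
M(y, v) = 4 + 2*v/(8 + y) (M(y, v) = 4 + (v + v)/(y + 8) = 4 + (2*v)/(8 + y) = 4 + 2*v/(8 + y))
w = 206/35 (w = 2*(16 + 33 + 2*27)/(8 + 27) = 2*(16 + 33 + 54)/35 = 2*(1/35)*103 = 206/35 ≈ 5.8857)
(89105 + w*(-342))*(314538 - 102659) = (89105 + (206/35)*(-342))*(314538 - 102659) = (89105 - 70452/35)*211879 = (3048223/35)*211879 = 645854441017/35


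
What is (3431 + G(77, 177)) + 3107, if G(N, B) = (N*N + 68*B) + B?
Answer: 24680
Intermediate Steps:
G(N, B) = N² + 69*B (G(N, B) = (N² + 68*B) + B = N² + 69*B)
(3431 + G(77, 177)) + 3107 = (3431 + (77² + 69*177)) + 3107 = (3431 + (5929 + 12213)) + 3107 = (3431 + 18142) + 3107 = 21573 + 3107 = 24680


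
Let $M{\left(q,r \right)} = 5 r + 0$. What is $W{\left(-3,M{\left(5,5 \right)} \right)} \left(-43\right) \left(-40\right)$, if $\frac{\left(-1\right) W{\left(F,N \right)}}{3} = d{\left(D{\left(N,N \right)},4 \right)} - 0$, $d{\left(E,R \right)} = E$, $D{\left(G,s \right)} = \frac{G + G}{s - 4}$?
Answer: $- \frac{86000}{7} \approx -12286.0$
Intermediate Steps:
$D{\left(G,s \right)} = \frac{2 G}{-4 + s}$
$M{\left(q,r \right)} = 5 r$
$W{\left(F,N \right)} = - \frac{6 N}{-4 + N}$ ($W{\left(F,N \right)} = - 3 \left(\frac{2 N}{-4 + N} - 0\right) = - 3 \left(\frac{2 N}{-4 + N} + 0\right) = - 3 \frac{2 N}{-4 + N} = - \frac{6 N}{-4 + N}$)
$W{\left(-3,M{\left(5,5 \right)} \right)} \left(-43\right) \left(-40\right) = - \frac{6 \cdot 5 \cdot 5}{-4 + 5 \cdot 5} \left(-43\right) \left(-40\right) = \left(-6\right) 25 \frac{1}{-4 + 25} \left(-43\right) \left(-40\right) = \left(-6\right) 25 \cdot \frac{1}{21} \left(-43\right) \left(-40\right) = \left(- \frac{50}{7}\right) \left(-43\right) \left(-40\right) = \frac{2150}{7} \left(-40\right) = - \frac{86000}{7}$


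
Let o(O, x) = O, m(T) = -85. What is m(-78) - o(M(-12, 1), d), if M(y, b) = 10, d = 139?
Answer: -95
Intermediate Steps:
m(-78) - o(M(-12, 1), d) = -85 - 1*10 = -85 - 10 = -95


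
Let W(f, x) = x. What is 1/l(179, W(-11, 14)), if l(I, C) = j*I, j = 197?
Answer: 1/35263 ≈ 2.8358e-5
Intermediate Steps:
l(I, C) = 197*I
1/l(179, W(-11, 14)) = 1/(197*179) = 1/35263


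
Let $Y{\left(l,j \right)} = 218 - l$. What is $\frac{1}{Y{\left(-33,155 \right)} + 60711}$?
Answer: $\frac{1}{60962} \approx 1.6404 \cdot 10^{-5}$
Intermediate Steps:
$\frac{1}{Y{\left(-33,155 \right)} + 60711} = \frac{1}{\left(218 - -33\right) + 60711} = \frac{1}{\left(218 + 33\right) + 60711} = \frac{1}{251 + 60711} = \frac{1}{60962}$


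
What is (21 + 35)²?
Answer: 3136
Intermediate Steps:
(21 + 35)² = 56² = 3136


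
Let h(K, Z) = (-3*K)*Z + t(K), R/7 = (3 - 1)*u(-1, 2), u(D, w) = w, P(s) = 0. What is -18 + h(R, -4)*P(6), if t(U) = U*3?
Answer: -18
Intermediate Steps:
t(U) = 3*U
R = 28 (R = 7*((3 - 1)*2) = 7*(2*2) = 7*4 = 28)
h(K, Z) = 3*K - 3*K*Z (h(K, Z) = (-3*K)*Z + 3*K = -3*K*Z + 3*K = 3*K - 3*K*Z)
-18 + h(R, -4)*P(6) = -18 + (3*28*(1 - 1*(-4)))*0 = -18 + (3*28*(1 + 4))*0 = -18 + (3*28*5)*0 = -18 + 420*0 = -18 + 0 = -18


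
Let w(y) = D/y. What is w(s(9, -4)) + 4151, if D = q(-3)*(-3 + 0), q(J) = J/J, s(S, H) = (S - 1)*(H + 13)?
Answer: 99623/24 ≈ 4151.0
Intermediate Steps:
s(S, H) = (-1 + S)*(13 + H)
q(J) = 1
D = -3 (D = 1*(-3 + 0) = 1*(-3) = -3)
w(y) = -3/y
w(s(9, -4)) + 4151 = -3/(-13 - 1*(-4) + 13*9 - 4*9) + 4151 = -3/(-13 + 4 + 117 - 36) + 4151 = -3/72 + 4151 = -3*1/72 + 4151 = -1/24 + 4151 = 99623/24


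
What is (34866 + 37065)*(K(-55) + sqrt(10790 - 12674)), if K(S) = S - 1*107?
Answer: -11652822 + 143862*I*sqrt(471) ≈ -1.1653e+7 + 3.1222e+6*I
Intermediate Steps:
K(S) = -107 + S (K(S) = S - 107 = -107 + S)
(34866 + 37065)*(K(-55) + sqrt(10790 - 12674)) = (34866 + 37065)*((-107 - 55) + sqrt(10790 - 12674)) = 71931*(-162 + sqrt(-1884)) = 71931*(-162 + 2*I*sqrt(471)) = -11652822 + 143862*I*sqrt(471)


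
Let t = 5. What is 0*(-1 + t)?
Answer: 0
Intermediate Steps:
0*(-1 + t) = 0*(-1 + 5) = 0*4 = 0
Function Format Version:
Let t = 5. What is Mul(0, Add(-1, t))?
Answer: 0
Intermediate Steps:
Mul(0, Add(-1, t)) = Mul(0, Add(-1, 5)) = Mul(0, 4) = 0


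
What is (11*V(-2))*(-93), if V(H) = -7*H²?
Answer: 28644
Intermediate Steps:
(11*V(-2))*(-93) = (11*(-7*(-2)²))*(-93) = (11*(-7*4))*(-93) = (11*(-28))*(-93) = -308*(-93) = 28644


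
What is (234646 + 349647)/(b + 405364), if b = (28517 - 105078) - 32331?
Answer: 584293/296472 ≈ 1.9708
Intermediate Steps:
b = -108892 (b = -76561 - 32331 = -108892)
(234646 + 349647)/(b + 405364) = (234646 + 349647)/(-108892 + 405364) = 584293/296472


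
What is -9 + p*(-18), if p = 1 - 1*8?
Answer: 117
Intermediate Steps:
p = -7 (p = 1 - 8 = -7)
-9 + p*(-18) = -9 - 7*(-18) = -9 + 126 = 117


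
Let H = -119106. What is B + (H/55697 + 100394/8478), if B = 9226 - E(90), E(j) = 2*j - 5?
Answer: 2139228257708/236099583 ≈ 9060.7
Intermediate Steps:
E(j) = -5 + 2*j
B = 9051 (B = 9226 - (-5 + 2*90) = 9226 - (-5 + 180) = 9226 - 1*175 = 9226 - 175 = 9051)
B + (H/55697 + 100394/8478) = 9051 + (-119106/55697 + 100394/8478) = 9051 + (-119106*1/55697 + 100394*(1/8478)) = 9051 + (-119106/55697 + 50197/4239) = 9051 + 2290931975/236099583 = 2139228257708/236099583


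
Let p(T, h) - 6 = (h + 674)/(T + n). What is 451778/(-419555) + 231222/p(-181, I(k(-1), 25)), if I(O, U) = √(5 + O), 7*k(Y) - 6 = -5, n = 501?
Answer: 70457894713718594/2470225301485 - 55493280*√7/5887727 ≈ 28498.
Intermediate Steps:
k(Y) = ⅐ (k(Y) = 6/7 + (⅐)*(-5) = 6/7 - 5/7 = ⅐)
p(T, h) = 6 + (674 + h)/(501 + T) (p(T, h) = 6 + (h + 674)/(T + 501) = 6 + (674 + h)/(501 + T))
451778/(-419555) + 231222/p(-181, I(k(-1), 25)) = 451778/(-419555) + 231222/(((3680 + √(5 + ⅐) + 6*(-181))/(501 - 181))) = 451778*(-1/419555) + 231222/(((3680 + √(36/7) - 1086)/320)) = -451778/419555 + 231222/(((3680 + 6*√7/7 - 1086)/320)) = -451778/419555 + 231222/(((2594 + 6*√7/7)/320)) = -451778/419555 + 231222/(1297/160 + 3*√7/1120)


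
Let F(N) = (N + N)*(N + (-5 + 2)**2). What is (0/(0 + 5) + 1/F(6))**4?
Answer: 1/1049760000 ≈ 9.5260e-10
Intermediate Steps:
F(N) = 2*N*(9 + N) (F(N) = (2*N)*(N + (-3)**2) = (2*N)*(N + 9) = (2*N)*(9 + N) = 2*N*(9 + N))
(0/(0 + 5) + 1/F(6))**4 = (0/(0 + 5) + 1/(2*6*(9 + 6)))**4 = (0/5 + 1/(2*6*15))**4 = (0*(1/5) + 1/180)**4 = (0 + 1*(1/180))**4 = (0 + 1/180)**4 = (1/180)**4 = 1/1049760000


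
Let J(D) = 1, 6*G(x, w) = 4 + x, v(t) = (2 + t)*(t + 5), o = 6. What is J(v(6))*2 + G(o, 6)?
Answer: 11/3 ≈ 3.6667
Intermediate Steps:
v(t) = (2 + t)*(5 + t)
G(x, w) = ⅔ + x/6 (G(x, w) = (4 + x)/6 = ⅔ + x/6)
J(v(6))*2 + G(o, 6) = 1*2 + (⅔ + (⅙)*6) = 2 + (⅔ + 1) = 2 + 5/3 = 11/3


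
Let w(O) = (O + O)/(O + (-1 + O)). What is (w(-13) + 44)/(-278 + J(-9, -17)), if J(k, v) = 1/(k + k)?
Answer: -2428/15015 ≈ -0.16171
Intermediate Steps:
J(k, v) = 1/(2*k)
w(O) = 2*O/(-1 + 2*O) (w(O) = (2*O)/(-1 + 2*O) = 2*O/(-1 + 2*O))
(w(-13) + 44)/(-278 + J(-9, -17)) = (2*(-13)/(-1 + 2*(-13)) + 44)/(-278 + (½)/(-9)) = (2*(-13)/(-1 - 26) + 44)/(-278 + (½)*(-⅑)) = (2*(-13)/(-27) + 44)/(-278 - 1/18) = (2*(-13)*(-1/27) + 44)/(-5005/18) = (26/27 + 44)*(-18/5005) = (1214/27)*(-18/5005) = -2428/15015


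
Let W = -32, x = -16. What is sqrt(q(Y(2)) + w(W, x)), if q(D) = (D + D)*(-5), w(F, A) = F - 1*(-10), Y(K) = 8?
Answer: I*sqrt(102) ≈ 10.1*I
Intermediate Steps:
w(F, A) = 10 + F (w(F, A) = F + 10 = 10 + F)
q(D) = -10*D (q(D) = (2*D)*(-5) = -10*D)
sqrt(q(Y(2)) + w(W, x)) = sqrt(-10*8 + (10 - 32)) = sqrt(-80 - 22) = sqrt(-102) = I*sqrt(102)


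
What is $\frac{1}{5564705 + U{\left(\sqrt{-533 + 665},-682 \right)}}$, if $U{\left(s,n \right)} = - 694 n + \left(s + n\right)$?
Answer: $\frac{6037331}{36449365603429} - \frac{2 \sqrt{33}}{36449365603429} \approx 1.6564 \cdot 10^{-7}$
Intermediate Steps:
$U{\left(s,n \right)} = s - 693 n$ ($U{\left(s,n \right)} = - 694 n + \left(n + s\right) = s - 693 n$)
$\frac{1}{5564705 + U{\left(\sqrt{-533 + 665},-682 \right)}} = \frac{1}{5564705 + \left(\sqrt{-533 + 665} - -472626\right)} = \frac{1}{5564705 + \left(\sqrt{132} + 472626\right)} = \frac{1}{5564705 + \left(2 \sqrt{33} + 472626\right)} = \frac{1}{5564705 + \left(472626 + 2 \sqrt{33}\right)} = \frac{1}{6037331 + 2 \sqrt{33}}$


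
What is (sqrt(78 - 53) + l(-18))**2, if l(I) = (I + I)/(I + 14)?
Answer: 196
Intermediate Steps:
l(I) = 2*I/(14 + I) (l(I) = (2*I)/(14 + I) = 2*I/(14 + I))
(sqrt(78 - 53) + l(-18))**2 = (sqrt(78 - 53) + 2*(-18)/(14 - 18))**2 = (sqrt(25) + 2*(-18)/(-4))**2 = (5 + 2*(-18)*(-1/4))**2 = (5 + 9)**2 = 14**2 = 196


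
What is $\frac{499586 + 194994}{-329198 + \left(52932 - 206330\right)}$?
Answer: $- \frac{173645}{120649} \approx -1.4393$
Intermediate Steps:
$\frac{499586 + 194994}{-329198 + \left(52932 - 206330\right)} = \frac{694580}{-329198 + \left(52932 - 206330\right)} = \frac{694580}{-329198 - 153398} = \frac{694580}{-482596} = 694580 \left(- \frac{1}{482596}\right) = - \frac{173645}{120649}$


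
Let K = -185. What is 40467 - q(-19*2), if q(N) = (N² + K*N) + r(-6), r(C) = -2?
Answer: 31995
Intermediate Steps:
q(N) = -2 + N² - 185*N (q(N) = (N² - 185*N) - 2 = -2 + N² - 185*N)
40467 - q(-19*2) = 40467 - (-2 + (-19*2)² - (-3515)*2) = 40467 - (-2 + (-38)² - 185*(-38)) = 40467 - (-2 + 1444 + 7030) = 40467 - 1*8472 = 40467 - 8472 = 31995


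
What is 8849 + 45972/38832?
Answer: 28639195/3236 ≈ 8850.2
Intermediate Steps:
8849 + 45972/38832 = 8849 + 45972*(1/38832) = 8849 + 3831/3236 = 28639195/3236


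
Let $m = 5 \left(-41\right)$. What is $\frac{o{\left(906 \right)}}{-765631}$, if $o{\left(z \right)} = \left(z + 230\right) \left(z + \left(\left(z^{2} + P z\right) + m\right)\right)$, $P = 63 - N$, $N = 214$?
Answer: $- \frac{777854416}{765631} \approx -1016.0$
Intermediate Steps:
$m = -205$
$P = -151$ ($P = 63 - 214 = -151$)
$o{\left(z \right)} = \left(230 + z\right) \left(-205 + z^{2} - 150 z\right)$ ($o{\left(z \right)} = \left(z + 230\right) \left(z - \left(205 - z^{2} + 151 z\right)\right) = \left(230 + z\right) \left(z - \left(205 - z^{2} + 151 z\right)\right) = \left(230 + z\right) \left(-205 + z^{2} - 150 z\right)$)
$\frac{o{\left(906 \right)}}{-765631} = \frac{-47150 + 906^{3} - 31442730 + 80 \cdot 906^{2}}{-765631} = \left(-47150 + 743677416 - 31442730 + 80 \cdot 820836\right) \left(- \frac{1}{765631}\right) = \left(-47150 + 743677416 - 31442730 + 65666880\right) \left(- \frac{1}{765631}\right) = 777854416 \left(- \frac{1}{765631}\right) = - \frac{777854416}{765631}$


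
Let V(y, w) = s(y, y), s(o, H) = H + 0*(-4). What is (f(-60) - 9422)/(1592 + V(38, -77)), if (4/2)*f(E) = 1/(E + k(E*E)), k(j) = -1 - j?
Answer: -13797577/2386972 ≈ -5.7804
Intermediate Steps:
s(o, H) = H (s(o, H) = H + 0 = H)
V(y, w) = y
f(E) = 1/(2*(-1 + E - E²)) (f(E) = 1/(2*(E + (-1 - E*E))) = 1/(2*(E + (-1 - E²))) = 1/(2*(-1 + E - E²)))
(f(-60) - 9422)/(1592 + V(38, -77)) = (-1/(2 - 2*(-60) + 2*(-60)²) - 9422)/(1592 + 38) = (-1/(2 + 120 + 2*3600) - 9422)/1630 = (-1/(2 + 120 + 7200) - 9422)*(1/1630) = (-1/7322 - 9422)*(1/1630) = -68987885/7322*1/1630 = -13797577/2386972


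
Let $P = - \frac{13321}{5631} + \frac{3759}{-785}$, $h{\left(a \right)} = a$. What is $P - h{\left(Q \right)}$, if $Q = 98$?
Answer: $- \frac{464816744}{4420335} \approx -105.15$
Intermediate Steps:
$P = - \frac{31623914}{4420335}$ ($P = \left(-13321\right) \frac{1}{5631} + 3759 \left(- \frac{1}{785}\right) = - \frac{13321}{5631} - \frac{3759}{785} = - \frac{31623914}{4420335} \approx -7.1542$)
$P - h{\left(Q \right)} = - \frac{31623914}{4420335} - 98 = - \frac{464816744}{4420335}$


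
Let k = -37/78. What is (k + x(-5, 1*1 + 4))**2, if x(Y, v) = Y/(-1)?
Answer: 124609/6084 ≈ 20.481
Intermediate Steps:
x(Y, v) = -Y (x(Y, v) = Y*(-1) = -Y)
k = -37/78 (k = -37*1/78 = -37/78 ≈ -0.47436)
(k + x(-5, 1*1 + 4))**2 = (-37/78 - 1*(-5))**2 = (-37/78 + 5)**2 = (353/78)**2 = 124609/6084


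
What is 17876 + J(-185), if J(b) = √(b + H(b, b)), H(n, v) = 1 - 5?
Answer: 17876 + 3*I*√21 ≈ 17876.0 + 13.748*I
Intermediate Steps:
H(n, v) = -4
J(b) = √(-4 + b) (J(b) = √(b - 4) = √(-4 + b))
17876 + J(-185) = 17876 + √(-4 - 185) = 17876 + √(-189) = 17876 + 3*I*√21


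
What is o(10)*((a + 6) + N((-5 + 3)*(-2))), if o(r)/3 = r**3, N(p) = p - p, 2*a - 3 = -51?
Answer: -54000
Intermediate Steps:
a = -24 (a = 3/2 + (1/2)*(-51) = 3/2 - 51/2 = -24)
N(p) = 0
o(r) = 3*r**3
o(10)*((a + 6) + N((-5 + 3)*(-2))) = (3*10**3)*((-24 + 6) + 0) = (3*1000)*(-18 + 0) = 3000*(-18) = -54000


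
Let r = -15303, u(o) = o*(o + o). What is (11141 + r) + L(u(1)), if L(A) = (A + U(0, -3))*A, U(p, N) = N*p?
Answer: -4158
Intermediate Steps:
u(o) = 2*o² (u(o) = o*(2*o) = 2*o²)
L(A) = A² (L(A) = (A - 3*0)*A = (A + 0)*A = A*A = A²)
(11141 + r) + L(u(1)) = (11141 - 15303) + (2*1²)² = -4162 + (2*1)² = -4162 + 2² = -4162 + 4 = -4158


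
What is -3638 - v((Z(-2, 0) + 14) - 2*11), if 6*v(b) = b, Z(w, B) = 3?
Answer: -21823/6 ≈ -3637.2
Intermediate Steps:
v(b) = b/6
-3638 - v((Z(-2, 0) + 14) - 2*11) = -3638 - ((3 + 14) - 2*11)/6 = -3638 - (17 - 22)/6 = -3638 - (-5)/6 = -3638 - 1*(-⅚) = -3638 + ⅚ = -21823/6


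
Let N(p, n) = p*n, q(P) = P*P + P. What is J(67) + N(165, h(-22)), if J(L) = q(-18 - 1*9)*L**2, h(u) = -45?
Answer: 3143853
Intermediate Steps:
q(P) = P + P**2 (q(P) = P**2 + P = P + P**2)
J(L) = 702*L**2 (J(L) = ((-18 - 1*9)*(1 + (-18 - 1*9)))*L**2 = ((-18 - 9)*(1 + (-18 - 9)))*L**2 = (-27*(1 - 27))*L**2 = (-27*(-26))*L**2 = 702*L**2)
N(p, n) = n*p
J(67) + N(165, h(-22)) = 702*67**2 - 45*165 = 702*4489 - 7425 = 3151278 - 7425 = 3143853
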